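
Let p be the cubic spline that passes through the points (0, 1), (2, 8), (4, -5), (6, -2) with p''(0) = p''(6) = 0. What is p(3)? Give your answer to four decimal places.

1.8000

Write σ_i for p''(x_i). With h_i = 2, 2, 2 and divided differences Δ_i = 7/2, -13/2, 3/2, the continuity of p' gives the tridiagonal system
  2·σ_0 + 8·σ_1 + 2·σ_2 = 6(Δ_1 - Δ_0) = -60
  2·σ_1 + 8·σ_2 + 2·σ_3 = 6(Δ_2 - Δ_1) = 48
Natural end conditions: σ_0 = σ_3 = 0.
Hence σ_0 = 0, σ_1 = -48/5, σ_2 = 42/5, σ_3 = 0.
On [2, 4], p(x) = 8 - 29/10·(x - 2) - 24/5·(x - 2)² + 3/2·(x - 2)³.
With (x - 2) = 1: p(3) = 9/5.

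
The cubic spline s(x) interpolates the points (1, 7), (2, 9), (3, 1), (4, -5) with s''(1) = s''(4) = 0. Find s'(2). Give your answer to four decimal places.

Put m_i = s'' at the i-th knot. Here h = (1, 1, 1) and Δ = (2, -8, -6), so the interior equations h_(i-1)·m_(i-1) + 2(h_(i-1)+h_i)·m_i + h_i·m_(i+1) = 6(Δ_i − Δ_(i-1)) read
  1·m_0 + 4·m_1 + 1·m_2 = 6(Δ_1 - Δ_0) = -60
  1·m_1 + 4·m_2 + 1·m_3 = 6(Δ_2 - Δ_1) = 12
Natural end conditions: m_0 = m_3 = 0.
Solving: m_0 = 0, m_1 = -84/5, m_2 = 36/5, m_3 = 0.
On [2, 3], s'(x) = b_1 + 2c_1·(x - 2) + 3d_1·(x - 2)² with b_1 = Δ_1 - h_1(2m_1 + m_2)/6 = -18/5, c_1 = m_1/2 = -42/5, d_1 = (m_2 - m_1)/(6h_1) = 4. So s'(2) = -18/5.

-3.6000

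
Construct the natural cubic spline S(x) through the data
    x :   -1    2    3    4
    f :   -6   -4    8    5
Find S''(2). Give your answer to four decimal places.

Let m_i = S''(x_i). Step sizes h_i = 3, 1, 1; slopes of the chords Δ_i = (y_(i+1) - y_i)/h_i = 2/3, 12, -3.
  3·m_0 + 8·m_1 + 1·m_2 = 6(Δ_1 - Δ_0) = 68
  1·m_1 + 4·m_2 + 1·m_3 = 6(Δ_2 - Δ_1) = -90
Natural end conditions: m_0 = m_3 = 0.
Solving: m_0 = 0, m_1 = 362/31, m_2 = -788/31, m_3 = 0.

11.6774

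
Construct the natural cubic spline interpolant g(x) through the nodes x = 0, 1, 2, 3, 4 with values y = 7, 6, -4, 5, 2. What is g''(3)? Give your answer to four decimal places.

Put σ_i = g'' at the i-th knot. Here h = (1, 1, 1, 1) and Δ = (-1, -10, 9, -3), so the interior equations h_(i-1)·σ_(i-1) + 2(h_(i-1)+h_i)·σ_i + h_i·σ_(i+1) = 6(Δ_i − Δ_(i-1)) read
  1·σ_0 + 4·σ_1 + 1·σ_2 = 6(Δ_1 - Δ_0) = -54
  1·σ_1 + 4·σ_2 + 1·σ_3 = 6(Δ_2 - Δ_1) = 114
  1·σ_2 + 4·σ_3 + 1·σ_4 = 6(Δ_3 - Δ_2) = -72
Natural end conditions: σ_0 = σ_4 = 0.
Solving: σ_0 = 0, σ_1 = -669/28, σ_2 = 291/7, σ_3 = -795/28, σ_4 = 0.

-28.3929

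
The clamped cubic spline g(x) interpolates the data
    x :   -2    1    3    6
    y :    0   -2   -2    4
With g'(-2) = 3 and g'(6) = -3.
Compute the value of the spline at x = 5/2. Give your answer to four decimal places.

-2.8077

Let M_i = g''(x_i). Step sizes h_i = 3, 2, 3; slopes of the chords Δ_i = (y_(i+1) - y_i)/h_i = -2/3, 0, 2.
  3·M_0 + 10·M_1 + 2·M_2 = 6(Δ_1 - Δ_0) = 4
  2·M_1 + 10·M_2 + 3·M_3 = 6(Δ_2 - Δ_1) = 12
Clamped end conditions give two more equations: 2h_0·M_0 + h_0·M_1 = 6(Δ_0 - g'(-2)) = -22 and h_2·M_2 + 2h_2·M_3 = 6(g'(6) - Δ_2) = -30.
Solving the tridiagonal system: M_0 = -164/39, M_1 = 14/13, M_2 = 38/13, M_3 = -84/13.
On [1, 3], g(x) = -2 - 22/13·(x - 1) + 7/13·(x - 1)² + 2/13·(x - 1)³.
With (x - 1) = 3/2: g(5/2) = -73/26.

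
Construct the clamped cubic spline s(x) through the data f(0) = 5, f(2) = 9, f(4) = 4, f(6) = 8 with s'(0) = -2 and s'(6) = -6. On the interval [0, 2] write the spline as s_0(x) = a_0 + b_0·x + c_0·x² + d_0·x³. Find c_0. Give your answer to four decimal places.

5.0833

With σ_i denoting the second derivative at x_i, h_i = 2, 2, 2, and Δ_i = (y_(i+1) − y_i)/h_i = 2, -5/2, 2:
  2·σ_0 + 8·σ_1 + 2·σ_2 = 6(Δ_1 - Δ_0) = -27
  2·σ_1 + 8·σ_2 + 2·σ_3 = 6(Δ_2 - Δ_1) = 27
Clamped end conditions give two more equations: 2h_0·σ_0 + h_0·σ_1 = 6(Δ_0 - s'(0)) = 24 and h_2·σ_2 + 2h_2·σ_3 = 6(s'(6) - Δ_2) = -48.
Hence σ_0 = 61/6, σ_1 = -25/3, σ_2 = 29/3, σ_3 = -101/6.
On [0, 2], with s_0(x) = a_0 + b_0·x + c_0·x² + d_0·x³: c_0 = σ_0/2 = 61/12, d_0 = (σ_1 - σ_0)/(6h_0) = -37/24, b_0 = Δ_0 - h_0(2σ_0 + σ_1)/6 = -2.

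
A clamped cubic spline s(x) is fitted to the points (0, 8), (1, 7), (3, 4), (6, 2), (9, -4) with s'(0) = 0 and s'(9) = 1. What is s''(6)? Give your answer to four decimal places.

-1.9537

Put m_i = s'' at the i-th knot. Here h = (1, 2, 3, 3) and Δ = (-1, -3/2, -2/3, -2), so the interior equations h_(i-1)·m_(i-1) + 2(h_(i-1)+h_i)·m_i + h_i·m_(i+1) = 6(Δ_i − Δ_(i-1)) read
  1·m_0 + 6·m_1 + 2·m_2 = 6(Δ_1 - Δ_0) = -3
  2·m_1 + 10·m_2 + 3·m_3 = 6(Δ_2 - Δ_1) = 5
  3·m_2 + 12·m_3 + 3·m_4 = 6(Δ_3 - Δ_2) = -8
Clamped end conditions give two more equations: 2h_0·m_0 + h_0·m_1 = 6(Δ_0 - s'(0)) = -6 and h_3·m_3 + 2h_3·m_4 = 6(s'(9) - Δ_3) = 18.
Solving the tridiagonal system: m_0 = -301/108, m_1 = -23/54, m_2 = 253/216, m_3 = -211/108, m_4 = 859/216.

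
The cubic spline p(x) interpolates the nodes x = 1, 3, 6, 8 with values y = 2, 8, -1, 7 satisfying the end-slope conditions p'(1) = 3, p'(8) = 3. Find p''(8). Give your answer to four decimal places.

-5.0625

With M_i denoting the second derivative at x_i, h_i = 2, 3, 2, and Δ_i = (y_(i+1) − y_i)/h_i = 3, -3, 4:
  2·M_0 + 10·M_1 + 3·M_2 = 6(Δ_1 - Δ_0) = -36
  3·M_1 + 10·M_2 + 2·M_3 = 6(Δ_2 - Δ_1) = 42
Clamped end conditions give two more equations: 2h_0·M_0 + h_0·M_1 = 6(Δ_0 - p'(1)) = 0 and h_2·M_2 + 2h_2·M_3 = 6(p'(8) - Δ_2) = -6.
Solving the tridiagonal system: M_0 = 51/16, M_1 = -51/8, M_2 = 57/8, M_3 = -81/16.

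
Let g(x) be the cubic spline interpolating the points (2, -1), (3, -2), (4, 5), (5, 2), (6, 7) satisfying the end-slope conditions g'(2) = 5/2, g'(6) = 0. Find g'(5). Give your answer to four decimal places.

Let M_i = g''(x_i). Step sizes h_i = 1, 1, 1, 1; slopes of the chords Δ_i = (y_(i+1) - y_i)/h_i = -1, 7, -3, 5.
  1·M_0 + 4·M_1 + 1·M_2 = 6(Δ_1 - Δ_0) = 48
  1·M_1 + 4·M_2 + 1·M_3 = 6(Δ_2 - Δ_1) = -60
  1·M_2 + 4·M_3 + 1·M_4 = 6(Δ_3 - Δ_2) = 48
Clamped end conditions give two more equations: 2h_0·M_0 + h_0·M_1 = 6(Δ_0 - g'(2)) = -21 and h_3·M_3 + 2h_3·M_4 = 6(g'(6) - Δ_3) = -30.
Forward elimination and back-substitution give M_0 = -1277/56, M_1 = 689/28, M_2 = -221/8, M_3 = 725/28, M_4 = -1565/56.
On [5, 6], g'(x) = b_3 + 2c_3·(x - 5) + 3d_3·(x - 5)² with b_3 = Δ_3 - h_3(2M_3 + M_4)/6 = 115/112, c_3 = M_3/2 = 725/56, d_3 = (M_4 - M_3)/(6h_3) = -1005/112. So g'(5) = 115/112.

1.0268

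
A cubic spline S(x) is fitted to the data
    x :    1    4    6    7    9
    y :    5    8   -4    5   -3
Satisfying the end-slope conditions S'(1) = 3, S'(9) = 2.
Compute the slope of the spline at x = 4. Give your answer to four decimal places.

Let m_i = S''(x_i). Step sizes h_i = 3, 2, 1, 2; slopes of the chords Δ_i = (y_(i+1) - y_i)/h_i = 1, -6, 9, -4.
  3·m_0 + 10·m_1 + 2·m_2 = 6(Δ_1 - Δ_0) = -42
  2·m_1 + 6·m_2 + 1·m_3 = 6(Δ_2 - Δ_1) = 90
  1·m_2 + 6·m_3 + 2·m_4 = 6(Δ_3 - Δ_2) = -78
Clamped end conditions give two more equations: 2h_0·m_0 + h_0·m_1 = 6(Δ_0 - S'(1)) = -12 and h_3·m_3 + 2h_3·m_4 = 6(S'(9) - Δ_3) = 36.
Hence m_0 = 410/151, m_1 = -1424/151, m_2 = 3334/151, m_3 = -3566/151, m_4 = 3142/151.
On [4, 6], S'(x) = b_1 + 2c_1·(x - 4) + 3d_1·(x - 4)² with b_1 = Δ_1 - h_1(2m_1 + m_2)/6 = -1068/151, c_1 = m_1/2 = -712/151, d_1 = (m_2 - m_1)/(6h_1) = 793/302. So S'(4) = -1068/151.

-7.0728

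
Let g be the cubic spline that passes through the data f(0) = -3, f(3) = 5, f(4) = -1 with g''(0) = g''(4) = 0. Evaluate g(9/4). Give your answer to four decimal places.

6.1992

Write m_i for g''(x_i). With h_i = 3, 1 and divided differences Δ_i = 8/3, -6, the continuity of g' gives the tridiagonal system
  3·m_0 + 8·m_1 + 1·m_2 = 6(Δ_1 - Δ_0) = -52
Natural end conditions: m_0 = m_2 = 0.
Solving the tridiagonal system: m_0 = 0, m_1 = -13/2, m_2 = 0.
On [0, 3], g(x) = -3 + 71/12·x + 0·x² - 13/36·x³.
With x = 9/4: g(9/4) = 1587/256.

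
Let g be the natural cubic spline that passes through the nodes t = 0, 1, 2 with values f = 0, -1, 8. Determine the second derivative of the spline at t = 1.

15

Let M_i = g''(x_i). Step sizes h_i = 1, 1; slopes of the chords Δ_i = (y_(i+1) - y_i)/h_i = -1, 9.
  1·M_0 + 4·M_1 + 1·M_2 = 6(Δ_1 - Δ_0) = 60
Natural end conditions: M_0 = M_2 = 0.
Forward elimination and back-substitution give M_0 = 0, M_1 = 15, M_2 = 0.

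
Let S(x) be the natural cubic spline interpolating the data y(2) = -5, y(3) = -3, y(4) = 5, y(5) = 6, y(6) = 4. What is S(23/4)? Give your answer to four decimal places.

With M_i denoting the second derivative at x_i, h_i = 1, 1, 1, 1, and Δ_i = (y_(i+1) − y_i)/h_i = 2, 8, 1, -2:
  1·M_0 + 4·M_1 + 1·M_2 = 6(Δ_1 - Δ_0) = 36
  1·M_1 + 4·M_2 + 1·M_3 = 6(Δ_2 - Δ_1) = -42
  1·M_2 + 4·M_3 + 1·M_4 = 6(Δ_3 - Δ_2) = -18
Natural end conditions: M_0 = M_4 = 0.
Forward elimination and back-substitution give M_0 = 0, M_1 = 345/28, M_2 = -93/7, M_3 = -33/28, M_4 = 0.
On [5, 6], S(x) = 6 - 45/28·(x - 5) - 33/56·(x - 5)² + 11/56·(x - 5)³.
With (x - 5) = 3/4: S(23/4) = 16293/3584.

4.5460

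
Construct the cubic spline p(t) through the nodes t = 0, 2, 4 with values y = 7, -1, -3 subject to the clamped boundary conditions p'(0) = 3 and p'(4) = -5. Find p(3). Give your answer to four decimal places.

Put m_i = p'' at the i-th knot. Here h = (2, 2) and Δ = (-4, -1), so the interior equations h_(i-1)·m_(i-1) + 2(h_(i-1)+h_i)·m_i + h_i·m_(i+1) = 6(Δ_i − Δ_(i-1)) read
  2·m_0 + 8·m_1 + 2·m_2 = 6(Δ_1 - Δ_0) = 18
Clamped end conditions give two more equations: 2h_0·m_0 + h_0·m_1 = 6(Δ_0 - p'(0)) = -42 and h_1·m_1 + 2h_1·m_2 = 6(p'(4) - Δ_1) = -24.
Forward elimination and back-substitution give m_0 = -59/4, m_1 = 17/2, m_2 = -41/4.
On [2, 4], p(t) = -1 - 13/4·(t - 2) + 17/4·(t - 2)² - 25/16·(t - 2)³.
With (t - 2) = 1: p(3) = -25/16.

-1.5625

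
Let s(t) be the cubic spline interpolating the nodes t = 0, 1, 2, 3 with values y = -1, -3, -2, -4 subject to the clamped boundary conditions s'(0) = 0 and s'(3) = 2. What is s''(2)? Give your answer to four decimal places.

-11.4667

With m_i denoting the second derivative at x_i, h_i = 1, 1, 1, and Δ_i = (y_(i+1) − y_i)/h_i = -2, 1, -2:
  1·m_0 + 4·m_1 + 1·m_2 = 6(Δ_1 - Δ_0) = 18
  1·m_1 + 4·m_2 + 1·m_3 = 6(Δ_2 - Δ_1) = -18
Clamped end conditions give two more equations: 2h_0·m_0 + h_0·m_1 = 6(Δ_0 - s'(0)) = -12 and h_2·m_2 + 2h_2·m_3 = 6(s'(3) - Δ_2) = 24.
Solving: m_0 = -166/15, m_1 = 152/15, m_2 = -172/15, m_3 = 266/15.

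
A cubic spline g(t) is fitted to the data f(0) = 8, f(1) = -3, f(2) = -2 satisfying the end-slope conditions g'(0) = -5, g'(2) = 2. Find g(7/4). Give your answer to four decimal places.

-2.7539

Write m_i for g''(x_i). With h_i = 1, 1 and divided differences Δ_i = -11, 1, the continuity of g' gives the tridiagonal system
  1·m_0 + 4·m_1 + 1·m_2 = 6(Δ_1 - Δ_0) = 72
Clamped end conditions give two more equations: 2h_0·m_0 + h_0·m_1 = 6(Δ_0 - g'(0)) = -36 and h_1·m_1 + 2h_1·m_2 = 6(g'(2) - Δ_1) = 6.
Solving the tridiagonal system: m_0 = -65/2, m_1 = 29, m_2 = -23/2.
On [1, 2], g(t) = -3 - 27/4·(t - 1) + 29/2·(t - 1)² - 27/4·(t - 1)³.
With (t - 1) = 3/4: g(7/4) = -705/256.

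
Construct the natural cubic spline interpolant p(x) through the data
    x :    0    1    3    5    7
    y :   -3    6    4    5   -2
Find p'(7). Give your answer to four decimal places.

Write M_i for p''(x_i). With h_i = 1, 2, 2, 2 and divided differences Δ_i = 9, -1, 1/2, -7/2, the continuity of p' gives the tridiagonal system
  1·M_0 + 6·M_1 + 2·M_2 = 6(Δ_1 - Δ_0) = -60
  2·M_1 + 8·M_2 + 2·M_3 = 6(Δ_2 - Δ_1) = 9
  2·M_2 + 8·M_3 + 2·M_4 = 6(Δ_3 - Δ_2) = -24
Natural end conditions: M_0 = M_4 = 0.
Forward elimination and back-substitution give M_0 = 0, M_1 = -480/41, M_2 = 210/41, M_3 = -351/82, M_4 = 0.
On [5, 7], p'(x) = b_3 + 2c_3·(x - 5) + 3d_3·(x - 5)² with b_3 = Δ_3 - h_3(2M_3 + M_4)/6 = -53/82, c_3 = M_3/2 = -351/164, d_3 = (M_4 - M_3)/(6h_3) = 117/328. So p'(7) = -202/41.

-4.9268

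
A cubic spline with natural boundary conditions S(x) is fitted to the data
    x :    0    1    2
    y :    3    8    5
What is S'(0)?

Write σ_i for S''(x_i). With h_i = 1, 1 and divided differences Δ_i = 5, -3, the continuity of S' gives the tridiagonal system
  1·σ_0 + 4·σ_1 + 1·σ_2 = 6(Δ_1 - Δ_0) = -48
Natural end conditions: σ_0 = σ_2 = 0.
Solving the tridiagonal system: σ_0 = 0, σ_1 = -12, σ_2 = 0.
On [0, 1], S'(x) = b_0 + 2c_0·x + 3d_0·x² with b_0 = Δ_0 - h_0(2σ_0 + σ_1)/6 = 7, c_0 = σ_0/2 = 0, d_0 = (σ_1 - σ_0)/(6h_0) = -2. So S'(0) = 7.

7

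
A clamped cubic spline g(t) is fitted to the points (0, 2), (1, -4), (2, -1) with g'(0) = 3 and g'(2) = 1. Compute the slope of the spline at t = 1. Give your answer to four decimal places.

Put m_i = g'' at the i-th knot. Here h = (1, 1) and Δ = (-6, 3), so the interior equations h_(i-1)·m_(i-1) + 2(h_(i-1)+h_i)·m_i + h_i·m_(i+1) = 6(Δ_i − Δ_(i-1)) read
  1·m_0 + 4·m_1 + 1·m_2 = 6(Δ_1 - Δ_0) = 54
Clamped end conditions give two more equations: 2h_0·m_0 + h_0·m_1 = 6(Δ_0 - g'(0)) = -54 and h_1·m_1 + 2h_1·m_2 = 6(g'(2) - Δ_1) = -12.
Hence m_0 = -83/2, m_1 = 29, m_2 = -41/2.
On [1, 2], g'(t) = b_1 + 2c_1·(t - 1) + 3d_1·(t - 1)² with b_1 = Δ_1 - h_1(2m_1 + m_2)/6 = -13/4, c_1 = m_1/2 = 29/2, d_1 = (m_2 - m_1)/(6h_1) = -33/4. So g'(1) = -13/4.

-3.2500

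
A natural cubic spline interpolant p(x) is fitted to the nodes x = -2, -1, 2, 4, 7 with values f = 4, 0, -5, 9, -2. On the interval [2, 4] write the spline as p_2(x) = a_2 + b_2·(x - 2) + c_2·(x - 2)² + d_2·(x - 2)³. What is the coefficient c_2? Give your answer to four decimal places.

3.5133

Let M_i = p''(x_i). Step sizes h_i = 1, 3, 2, 3; slopes of the chords Δ_i = (y_(i+1) - y_i)/h_i = -4, -5/3, 7, -11/3.
  1·M_0 + 8·M_1 + 3·M_2 = 6(Δ_1 - Δ_0) = 14
  3·M_1 + 10·M_2 + 2·M_3 = 6(Δ_2 - Δ_1) = 52
  2·M_2 + 10·M_3 + 3·M_4 = 6(Δ_3 - Δ_2) = -64
Natural end conditions: M_0 = M_4 = 0.
Hence M_0 = 0, M_1 = -100/113, M_2 = 794/113, M_3 = -882/113, M_4 = 0.
On [2, 4], with p_2(x) = a_2 + b_2·(x - 2) + c_2·(x - 2)² + d_2·(x - 2)³: c_2 = M_2/2 = 397/113, d_2 = (M_3 - M_2)/(6h_2) = -419/339, b_2 = Δ_2 - h_2(2M_2 + M_3)/6 = 1667/339.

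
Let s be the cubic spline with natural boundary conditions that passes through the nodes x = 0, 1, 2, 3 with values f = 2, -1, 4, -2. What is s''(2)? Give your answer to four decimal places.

-20.8000

Let m_i = s''(x_i). Step sizes h_i = 1, 1, 1; slopes of the chords Δ_i = (y_(i+1) - y_i)/h_i = -3, 5, -6.
  1·m_0 + 4·m_1 + 1·m_2 = 6(Δ_1 - Δ_0) = 48
  1·m_1 + 4·m_2 + 1·m_3 = 6(Δ_2 - Δ_1) = -66
Natural end conditions: m_0 = m_3 = 0.
Solving: m_0 = 0, m_1 = 86/5, m_2 = -104/5, m_3 = 0.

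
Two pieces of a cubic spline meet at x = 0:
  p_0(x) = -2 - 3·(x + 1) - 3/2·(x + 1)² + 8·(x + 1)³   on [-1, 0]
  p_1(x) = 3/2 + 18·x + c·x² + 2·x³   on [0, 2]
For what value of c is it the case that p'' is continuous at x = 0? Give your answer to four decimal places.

p_0''(x) = -3 + 48·(x + 1), so p_0''(0) = 45. On the right, p_1''(0) = 2c, so c = 45/2.

22.5000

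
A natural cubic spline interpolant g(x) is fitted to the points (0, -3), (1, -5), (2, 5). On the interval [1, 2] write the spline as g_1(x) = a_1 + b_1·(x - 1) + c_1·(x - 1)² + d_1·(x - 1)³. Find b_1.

4

Let m_i = g''(x_i). Step sizes h_i = 1, 1; slopes of the chords Δ_i = (y_(i+1) - y_i)/h_i = -2, 10.
  1·m_0 + 4·m_1 + 1·m_2 = 6(Δ_1 - Δ_0) = 72
Natural end conditions: m_0 = m_2 = 0.
Hence m_0 = 0, m_1 = 18, m_2 = 0.
On [1, 2], with g_1(x) = a_1 + b_1·(x - 1) + c_1·(x - 1)² + d_1·(x - 1)³: c_1 = m_1/2 = 9, d_1 = (m_2 - m_1)/(6h_1) = -3, b_1 = Δ_1 - h_1(2m_1 + m_2)/6 = 4.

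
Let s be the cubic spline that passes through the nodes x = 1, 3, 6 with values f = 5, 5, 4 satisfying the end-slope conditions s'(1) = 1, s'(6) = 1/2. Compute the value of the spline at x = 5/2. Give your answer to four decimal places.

5.2625

With M_i denoting the second derivative at x_i, h_i = 2, 3, and Δ_i = (y_(i+1) − y_i)/h_i = 0, -1/3:
  2·M_0 + 10·M_1 + 3·M_2 = 6(Δ_1 - Δ_0) = -2
Clamped end conditions give two more equations: 2h_0·M_0 + h_0·M_1 = 6(Δ_0 - s'(1)) = -6 and h_1·M_1 + 2h_1·M_2 = 6(s'(6) - Δ_1) = 5.
Solving the tridiagonal system: M_0 = -7/5, M_1 = -1/5, M_2 = 14/15.
On [1, 3], s(x) = 5 + 1·(x - 1) - 7/10·(x - 1)² + 1/10·(x - 1)³.
With (x - 1) = 3/2: s(5/2) = 421/80.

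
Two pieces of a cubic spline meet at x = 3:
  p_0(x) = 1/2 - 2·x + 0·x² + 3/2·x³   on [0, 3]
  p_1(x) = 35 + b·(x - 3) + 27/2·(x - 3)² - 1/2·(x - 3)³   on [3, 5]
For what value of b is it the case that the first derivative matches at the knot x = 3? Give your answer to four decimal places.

38.5000

p_0'(x) = -2 + 0·x + 9/2·x², so p_0'(3) = 77/2. On the right, p_1'(3) = b, so b = 77/2.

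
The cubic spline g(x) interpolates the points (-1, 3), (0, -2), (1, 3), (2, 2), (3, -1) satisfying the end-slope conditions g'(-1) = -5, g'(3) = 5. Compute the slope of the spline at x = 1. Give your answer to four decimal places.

4.2857

With M_i denoting the second derivative at x_i, h_i = 1, 1, 1, 1, and Δ_i = (y_(i+1) − y_i)/h_i = -5, 5, -1, -3:
  1·M_0 + 4·M_1 + 1·M_2 = 6(Δ_1 - Δ_0) = 60
  1·M_1 + 4·M_2 + 1·M_3 = 6(Δ_2 - Δ_1) = -36
  1·M_2 + 4·M_3 + 1·M_4 = 6(Δ_3 - Δ_2) = -12
Clamped end conditions give two more equations: 2h_0·M_0 + h_0·M_1 = 6(Δ_0 - g'(-1)) = 0 and h_3·M_3 + 2h_3·M_4 = 6(g'(3) - Δ_3) = 48.
Hence M_0 = -145/14, M_1 = 145/7, M_2 = -25/2, M_3 = -47/7, M_4 = 383/14.
On [1, 2], g'(x) = b_2 + 2c_2·(x - 1) + 3d_2·(x - 1)² with b_2 = Δ_2 - h_2(2M_2 + M_3)/6 = 30/7, c_2 = M_2/2 = -25/4, d_2 = (M_3 - M_2)/(6h_2) = 27/28. So g'(1) = 30/7.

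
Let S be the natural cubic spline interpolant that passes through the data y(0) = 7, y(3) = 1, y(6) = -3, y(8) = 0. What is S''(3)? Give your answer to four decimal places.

-0.0991

Let m_i = S''(x_i). Step sizes h_i = 3, 3, 2; slopes of the chords Δ_i = (y_(i+1) - y_i)/h_i = -2, -4/3, 3/2.
  3·m_0 + 12·m_1 + 3·m_2 = 6(Δ_1 - Δ_0) = 4
  3·m_1 + 10·m_2 + 2·m_3 = 6(Δ_2 - Δ_1) = 17
Natural end conditions: m_0 = m_3 = 0.
Solving the tridiagonal system: m_0 = 0, m_1 = -11/111, m_2 = 64/37, m_3 = 0.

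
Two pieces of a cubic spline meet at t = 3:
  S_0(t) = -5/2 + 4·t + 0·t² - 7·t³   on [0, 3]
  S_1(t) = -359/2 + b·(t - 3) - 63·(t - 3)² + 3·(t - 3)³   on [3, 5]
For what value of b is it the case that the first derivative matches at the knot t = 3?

S_0'(t) = 4 + 0·t - 21·t², so S_0'(3) = -185. On the right, S_1'(3) = b, so b = -185.

-185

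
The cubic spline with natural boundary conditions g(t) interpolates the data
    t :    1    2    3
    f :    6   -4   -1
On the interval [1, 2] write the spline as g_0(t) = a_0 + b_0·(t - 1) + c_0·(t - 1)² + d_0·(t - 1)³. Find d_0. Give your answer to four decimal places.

With σ_i denoting the second derivative at x_i, h_i = 1, 1, and Δ_i = (y_(i+1) − y_i)/h_i = -10, 3:
  1·σ_0 + 4·σ_1 + 1·σ_2 = 6(Δ_1 - Δ_0) = 78
Natural end conditions: σ_0 = σ_2 = 0.
Forward elimination and back-substitution give σ_0 = 0, σ_1 = 39/2, σ_2 = 0.
On [1, 2], with g_0(t) = a_0 + b_0·(t - 1) + c_0·(t - 1)² + d_0·(t - 1)³: c_0 = σ_0/2 = 0, d_0 = (σ_1 - σ_0)/(6h_0) = 13/4, b_0 = Δ_0 - h_0(2σ_0 + σ_1)/6 = -53/4.

3.2500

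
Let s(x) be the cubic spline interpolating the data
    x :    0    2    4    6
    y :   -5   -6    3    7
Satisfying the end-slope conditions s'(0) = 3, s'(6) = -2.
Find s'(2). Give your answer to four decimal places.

0.9667

Write m_i for s''(x_i). With h_i = 2, 2, 2 and divided differences Δ_i = -1/2, 9/2, 2, the continuity of s' gives the tridiagonal system
  2·m_0 + 8·m_1 + 2·m_2 = 6(Δ_1 - Δ_0) = 30
  2·m_1 + 8·m_2 + 2·m_3 = 6(Δ_2 - Δ_1) = -15
Clamped end conditions give two more equations: 2h_0·m_0 + h_0·m_1 = 6(Δ_0 - s'(0)) = -21 and h_2·m_2 + 2h_2·m_3 = 6(s'(6) - Δ_2) = -24.
Hence m_0 = -127/15, m_1 = 193/30, m_2 = -34/15, m_3 = -73/15.
On [2, 4], s'(x) = b_1 + 2c_1·(x - 2) + 3d_1·(x - 2)² with b_1 = Δ_1 - h_1(2m_1 + m_2)/6 = 29/30, c_1 = m_1/2 = 193/60, d_1 = (m_2 - m_1)/(6h_1) = -29/40. So s'(2) = 29/30.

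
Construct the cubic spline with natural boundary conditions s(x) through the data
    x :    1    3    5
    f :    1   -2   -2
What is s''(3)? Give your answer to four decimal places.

Write σ_i for s''(x_i). With h_i = 2, 2 and divided differences Δ_i = -3/2, 0, the continuity of s' gives the tridiagonal system
  2·σ_0 + 8·σ_1 + 2·σ_2 = 6(Δ_1 - Δ_0) = 9
Natural end conditions: σ_0 = σ_2 = 0.
Solving: σ_0 = 0, σ_1 = 9/8, σ_2 = 0.

1.1250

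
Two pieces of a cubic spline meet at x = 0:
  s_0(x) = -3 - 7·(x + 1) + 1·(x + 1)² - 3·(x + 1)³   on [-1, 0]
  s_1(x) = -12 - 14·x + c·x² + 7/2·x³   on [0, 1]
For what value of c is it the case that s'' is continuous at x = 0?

-8

s_0''(x) = 2 - 18·(x + 1), so s_0''(0) = -16. On the right, s_1''(0) = 2c, so c = -8.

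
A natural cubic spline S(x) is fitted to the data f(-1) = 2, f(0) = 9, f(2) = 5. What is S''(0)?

-9

Put m_i = S'' at the i-th knot. Here h = (1, 2) and Δ = (7, -2), so the interior equations h_(i-1)·m_(i-1) + 2(h_(i-1)+h_i)·m_i + h_i·m_(i+1) = 6(Δ_i − Δ_(i-1)) read
  1·m_0 + 6·m_1 + 2·m_2 = 6(Δ_1 - Δ_0) = -54
Natural end conditions: m_0 = m_2 = 0.
Forward elimination and back-substitution give m_0 = 0, m_1 = -9, m_2 = 0.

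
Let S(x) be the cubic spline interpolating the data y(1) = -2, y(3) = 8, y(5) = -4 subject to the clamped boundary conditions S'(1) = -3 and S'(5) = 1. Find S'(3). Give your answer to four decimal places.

Let σ_i = S''(x_i). Step sizes h_i = 2, 2; slopes of the chords Δ_i = (y_(i+1) - y_i)/h_i = 5, -6.
  2·σ_0 + 8·σ_1 + 2·σ_2 = 6(Δ_1 - Δ_0) = -66
Clamped end conditions give two more equations: 2h_0·σ_0 + h_0·σ_1 = 6(Δ_0 - S'(1)) = 48 and h_1·σ_1 + 2h_1·σ_2 = 6(S'(5) - Δ_1) = 42.
Hence σ_0 = 85/4, σ_1 = -37/2, σ_2 = 79/4.
On [3, 5], S'(x) = b_1 + 2c_1·(x - 3) + 3d_1·(x - 3)² with b_1 = Δ_1 - h_1(2σ_1 + σ_2)/6 = -1/4, c_1 = σ_1/2 = -37/4, d_1 = (σ_2 - σ_1)/(6h_1) = 51/16. So S'(3) = -1/4.

-0.2500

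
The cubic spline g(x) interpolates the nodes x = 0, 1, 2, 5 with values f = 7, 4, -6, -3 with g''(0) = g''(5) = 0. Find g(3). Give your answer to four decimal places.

Put m_i = g'' at the i-th knot. Here h = (1, 1, 3) and Δ = (-3, -10, 1), so the interior equations h_(i-1)·m_(i-1) + 2(h_(i-1)+h_i)·m_i + h_i·m_(i+1) = 6(Δ_i − Δ_(i-1)) read
  1·m_0 + 4·m_1 + 1·m_2 = 6(Δ_1 - Δ_0) = -42
  1·m_1 + 8·m_2 + 3·m_3 = 6(Δ_2 - Δ_1) = 66
Natural end conditions: m_0 = m_3 = 0.
Hence m_0 = 0, m_1 = -402/31, m_2 = 306/31, m_3 = 0.
On [2, 5], g(x) = -6 - 275/31·(x - 2) + 153/31·(x - 2)² - 17/31·(x - 2)³.
With (x - 2) = 1: g(3) = -325/31.

-10.4839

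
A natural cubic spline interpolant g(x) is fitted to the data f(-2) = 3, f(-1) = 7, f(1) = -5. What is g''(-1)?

-10

With σ_i denoting the second derivative at x_i, h_i = 1, 2, and Δ_i = (y_(i+1) − y_i)/h_i = 4, -6:
  1·σ_0 + 6·σ_1 + 2·σ_2 = 6(Δ_1 - Δ_0) = -60
Natural end conditions: σ_0 = σ_2 = 0.
Solving: σ_0 = 0, σ_1 = -10, σ_2 = 0.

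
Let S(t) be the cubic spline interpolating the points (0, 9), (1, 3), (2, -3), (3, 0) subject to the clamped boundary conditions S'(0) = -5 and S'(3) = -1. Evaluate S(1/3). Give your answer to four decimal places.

7.2765

With σ_i denoting the second derivative at x_i, h_i = 1, 1, 1, and Δ_i = (y_(i+1) − y_i)/h_i = -6, -6, 3:
  1·σ_0 + 4·σ_1 + 1·σ_2 = 6(Δ_1 - Δ_0) = 0
  1·σ_1 + 4·σ_2 + 1·σ_3 = 6(Δ_2 - Δ_1) = 54
Clamped end conditions give two more equations: 2h_0·σ_0 + h_0·σ_1 = 6(Δ_0 - S'(0)) = -6 and h_2·σ_2 + 2h_2·σ_3 = 6(S'(3) - Δ_2) = -24.
Forward elimination and back-substitution give σ_0 = -8/15, σ_1 = -74/15, σ_2 = 304/15, σ_3 = -332/15.
On [0, 1], S(t) = 9 - 5·t - 4/15·t² - 11/15·t³.
With t = 1/3: S(1/3) = 2947/405.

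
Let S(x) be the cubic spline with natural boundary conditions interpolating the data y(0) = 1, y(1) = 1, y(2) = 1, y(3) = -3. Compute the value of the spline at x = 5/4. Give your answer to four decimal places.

Let M_i = S''(x_i). Step sizes h_i = 1, 1, 1; slopes of the chords Δ_i = (y_(i+1) - y_i)/h_i = 0, 0, -4.
  1·M_0 + 4·M_1 + 1·M_2 = 6(Δ_1 - Δ_0) = 0
  1·M_1 + 4·M_2 + 1·M_3 = 6(Δ_2 - Δ_1) = -24
Natural end conditions: M_0 = M_3 = 0.
Forward elimination and back-substitution give M_0 = 0, M_1 = 8/5, M_2 = -32/5, M_3 = 0.
On [1, 2], S(x) = 1 + 8/15·(x - 1) + 4/5·(x - 1)² - 4/3·(x - 1)³.
With (x - 1) = 1/4: S(5/4) = 93/80.

1.1625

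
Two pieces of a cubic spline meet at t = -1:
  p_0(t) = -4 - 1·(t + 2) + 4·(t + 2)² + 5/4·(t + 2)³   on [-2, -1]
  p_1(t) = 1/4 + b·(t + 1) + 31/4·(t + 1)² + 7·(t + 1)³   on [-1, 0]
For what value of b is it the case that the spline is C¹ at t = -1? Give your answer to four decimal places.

p_0'(t) = -1 + 8·(t + 2) + 15/4·(t + 2)², so p_0'(-1) = 43/4. On the right, p_1'(-1) = b, so b = 43/4.

10.7500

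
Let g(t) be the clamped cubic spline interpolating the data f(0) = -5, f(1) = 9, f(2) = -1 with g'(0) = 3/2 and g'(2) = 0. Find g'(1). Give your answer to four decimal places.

Let m_i = g''(x_i). Step sizes h_i = 1, 1; slopes of the chords Δ_i = (y_(i+1) - y_i)/h_i = 14, -10.
  1·m_0 + 4·m_1 + 1·m_2 = 6(Δ_1 - Δ_0) = -144
Clamped end conditions give two more equations: 2h_0·m_0 + h_0·m_1 = 6(Δ_0 - g'(0)) = 75 and h_1·m_1 + 2h_1·m_2 = 6(g'(2) - Δ_1) = 60.
Hence m_0 = 291/4, m_1 = -141/2, m_2 = 261/4.
On [1, 2], g'(t) = b_1 + 2c_1·(t - 1) + 3d_1·(t - 1)² with b_1 = Δ_1 - h_1(2m_1 + m_2)/6 = 21/8, c_1 = m_1/2 = -141/4, d_1 = (m_2 - m_1)/(6h_1) = 181/8. So g'(1) = 21/8.

2.6250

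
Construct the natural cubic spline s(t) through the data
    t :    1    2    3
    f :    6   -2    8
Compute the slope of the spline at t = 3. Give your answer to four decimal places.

14.5000

With M_i denoting the second derivative at x_i, h_i = 1, 1, and Δ_i = (y_(i+1) − y_i)/h_i = -8, 10:
  1·M_0 + 4·M_1 + 1·M_2 = 6(Δ_1 - Δ_0) = 108
Natural end conditions: M_0 = M_2 = 0.
Hence M_0 = 0, M_1 = 27, M_2 = 0.
On [2, 3], s'(t) = b_1 + 2c_1·(t - 2) + 3d_1·(t - 2)² with b_1 = Δ_1 - h_1(2M_1 + M_2)/6 = 1, c_1 = M_1/2 = 27/2, d_1 = (M_2 - M_1)/(6h_1) = -9/2. So s'(3) = 29/2.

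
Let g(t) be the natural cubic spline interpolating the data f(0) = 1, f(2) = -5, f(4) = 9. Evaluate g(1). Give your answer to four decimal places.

-3.8750

Let σ_i = g''(x_i). Step sizes h_i = 2, 2; slopes of the chords Δ_i = (y_(i+1) - y_i)/h_i = -3, 7.
  2·σ_0 + 8·σ_1 + 2·σ_2 = 6(Δ_1 - Δ_0) = 60
Natural end conditions: σ_0 = σ_2 = 0.
Hence σ_0 = 0, σ_1 = 15/2, σ_2 = 0.
On [0, 2], g(t) = 1 - 11/2·t + 0·t² + 5/8·t³.
With t = 1: g(1) = -31/8.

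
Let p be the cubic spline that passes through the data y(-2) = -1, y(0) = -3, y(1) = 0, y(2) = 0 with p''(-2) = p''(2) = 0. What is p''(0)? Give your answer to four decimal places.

Write σ_i for p''(x_i). With h_i = 2, 1, 1 and divided differences Δ_i = -1, 3, 0, the continuity of p' gives the tridiagonal system
  2·σ_0 + 6·σ_1 + 1·σ_2 = 6(Δ_1 - Δ_0) = 24
  1·σ_1 + 4·σ_2 + 1·σ_3 = 6(Δ_2 - Δ_1) = -18
Natural end conditions: σ_0 = σ_3 = 0.
Solving the tridiagonal system: σ_0 = 0, σ_1 = 114/23, σ_2 = -132/23, σ_3 = 0.

4.9565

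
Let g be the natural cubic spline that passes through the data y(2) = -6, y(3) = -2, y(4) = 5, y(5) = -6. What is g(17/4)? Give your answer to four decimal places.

Let m_i = g''(x_i). Step sizes h_i = 1, 1, 1; slopes of the chords Δ_i = (y_(i+1) - y_i)/h_i = 4, 7, -11.
  1·m_0 + 4·m_1 + 1·m_2 = 6(Δ_1 - Δ_0) = 18
  1·m_1 + 4·m_2 + 1·m_3 = 6(Δ_2 - Δ_1) = -108
Natural end conditions: m_0 = m_3 = 0.
Solving: m_0 = 0, m_1 = 12, m_2 = -30, m_3 = 0.
On [4, 5], g(t) = 5 - 1·(t - 4) - 15·(t - 4)² + 5·(t - 4)³.
With (t - 4) = 1/4: g(17/4) = 249/64.

3.8906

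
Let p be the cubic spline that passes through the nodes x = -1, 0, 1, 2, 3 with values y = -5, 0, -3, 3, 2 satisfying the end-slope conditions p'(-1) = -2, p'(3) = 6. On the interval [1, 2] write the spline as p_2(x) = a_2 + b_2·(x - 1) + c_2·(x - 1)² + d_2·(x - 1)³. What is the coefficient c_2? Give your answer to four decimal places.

13.3750

With M_i denoting the second derivative at x_i, h_i = 1, 1, 1, 1, and Δ_i = (y_(i+1) − y_i)/h_i = 5, -3, 6, -1:
  1·M_0 + 4·M_1 + 1·M_2 = 6(Δ_1 - Δ_0) = -48
  1·M_1 + 4·M_2 + 1·M_3 = 6(Δ_2 - Δ_1) = 54
  1·M_2 + 4·M_3 + 1·M_4 = 6(Δ_3 - Δ_2) = -42
Clamped end conditions give two more equations: 2h_0·M_0 + h_0·M_1 = 6(Δ_0 - p'(-1)) = 42 and h_3·M_3 + 2h_3·M_4 = 6(p'(3) - Δ_3) = 42.
Forward elimination and back-substitution give M_0 = 971/28, M_1 = -383/14, M_2 = 107/4, M_3 = -359/14, M_4 = 947/28.
On [1, 2], with p_2(x) = a_2 + b_2·(x - 1) + c_2·(x - 1)² + d_2·(x - 1)³: c_2 = M_2/2 = 107/8, d_2 = (M_3 - M_2)/(6h_2) = -489/56, b_2 = Δ_2 - h_2(2M_2 + M_3)/6 = 19/14.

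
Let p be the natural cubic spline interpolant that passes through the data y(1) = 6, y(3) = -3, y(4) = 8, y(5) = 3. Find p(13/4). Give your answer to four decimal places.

Put M_i = p'' at the i-th knot. Here h = (2, 1, 1) and Δ = (-9/2, 11, -5), so the interior equations h_(i-1)·M_(i-1) + 2(h_(i-1)+h_i)·M_i + h_i·M_(i+1) = 6(Δ_i − Δ_(i-1)) read
  2·M_0 + 6·M_1 + 1·M_2 = 6(Δ_1 - Δ_0) = 93
  1·M_1 + 4·M_2 + 1·M_3 = 6(Δ_2 - Δ_1) = -96
Natural end conditions: M_0 = M_3 = 0.
Forward elimination and back-substitution give M_0 = 0, M_1 = 468/23, M_2 = -669/23, M_3 = 0.
On [3, 4], p(t) = -3 + 417/46·(t - 3) + 234/23·(t - 3)² - 379/46·(t - 3)³.
With (t - 3) = 1/4: p(13/4) = -29/128.

-0.2266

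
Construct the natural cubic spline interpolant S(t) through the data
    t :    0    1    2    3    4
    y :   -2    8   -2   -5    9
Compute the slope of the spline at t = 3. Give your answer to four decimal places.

Write M_i for S''(x_i). With h_i = 1, 1, 1, 1 and divided differences Δ_i = 10, -10, -3, 14, the continuity of S' gives the tridiagonal system
  1·M_0 + 4·M_1 + 1·M_2 = 6(Δ_1 - Δ_0) = -120
  1·M_1 + 4·M_2 + 1·M_3 = 6(Δ_2 - Δ_1) = 42
  1·M_2 + 4·M_3 + 1·M_4 = 6(Δ_3 - Δ_2) = 102
Natural end conditions: M_0 = M_4 = 0.
Solving: M_0 = 0, M_1 = -933/28, M_2 = 93/7, M_3 = 621/28, M_4 = 0.
On [3, 4], S'(t) = b_3 + 2c_3·(t - 3) + 3d_3·(t - 3)² with b_3 = Δ_3 - h_3(2M_3 + M_4)/6 = 185/28, c_3 = M_3/2 = 621/56, d_3 = (M_4 - M_3)/(6h_3) = -207/56. So S'(3) = 185/28.

6.6071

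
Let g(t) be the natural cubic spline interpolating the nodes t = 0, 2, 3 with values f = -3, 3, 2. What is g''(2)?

Let σ_i = g''(x_i). Step sizes h_i = 2, 1; slopes of the chords Δ_i = (y_(i+1) - y_i)/h_i = 3, -1.
  2·σ_0 + 6·σ_1 + 1·σ_2 = 6(Δ_1 - Δ_0) = -24
Natural end conditions: σ_0 = σ_2 = 0.
Hence σ_0 = 0, σ_1 = -4, σ_2 = 0.

-4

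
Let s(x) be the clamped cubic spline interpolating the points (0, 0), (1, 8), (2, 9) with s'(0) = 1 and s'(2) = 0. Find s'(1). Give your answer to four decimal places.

6.5000

Put σ_i = s'' at the i-th knot. Here h = (1, 1) and Δ = (8, 1), so the interior equations h_(i-1)·σ_(i-1) + 2(h_(i-1)+h_i)·σ_i + h_i·σ_(i+1) = 6(Δ_i − Δ_(i-1)) read
  1·σ_0 + 4·σ_1 + 1·σ_2 = 6(Δ_1 - Δ_0) = -42
Clamped end conditions give two more equations: 2h_0·σ_0 + h_0·σ_1 = 6(Δ_0 - s'(0)) = 42 and h_1·σ_1 + 2h_1·σ_2 = 6(s'(2) - Δ_1) = -6.
Solving the tridiagonal system: σ_0 = 31, σ_1 = -20, σ_2 = 7.
On [1, 2], s'(x) = b_1 + 2c_1·(x - 1) + 3d_1·(x - 1)² with b_1 = Δ_1 - h_1(2σ_1 + σ_2)/6 = 13/2, c_1 = σ_1/2 = -10, d_1 = (σ_2 - σ_1)/(6h_1) = 9/2. So s'(1) = 13/2.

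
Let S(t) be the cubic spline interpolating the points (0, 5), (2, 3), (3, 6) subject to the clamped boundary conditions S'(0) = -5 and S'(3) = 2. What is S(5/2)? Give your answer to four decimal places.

Put M_i = S'' at the i-th knot. Here h = (2, 1) and Δ = (-1, 3), so the interior equations h_(i-1)·M_(i-1) + 2(h_(i-1)+h_i)·M_i + h_i·M_(i+1) = 6(Δ_i − Δ_(i-1)) read
  2·M_0 + 6·M_1 + 1·M_2 = 6(Δ_1 - Δ_0) = 24
Clamped end conditions give two more equations: 2h_0·M_0 + h_0·M_1 = 6(Δ_0 - S'(0)) = 24 and h_1·M_1 + 2h_1·M_2 = 6(S'(3) - Δ_1) = -6.
Forward elimination and back-substitution give M_0 = 13/3, M_1 = 10/3, M_2 = -14/3.
On [2, 3], S(t) = 3 + 8/3·(t - 2) + 5/3·(t - 2)² - 4/3·(t - 2)³.
With (t - 2) = 1/2: S(5/2) = 55/12.

4.5833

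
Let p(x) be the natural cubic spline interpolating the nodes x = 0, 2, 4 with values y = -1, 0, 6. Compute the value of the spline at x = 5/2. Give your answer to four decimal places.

With σ_i denoting the second derivative at x_i, h_i = 2, 2, and Δ_i = (y_(i+1) − y_i)/h_i = 1/2, 3:
  2·σ_0 + 8·σ_1 + 2·σ_2 = 6(Δ_1 - Δ_0) = 15
Natural end conditions: σ_0 = σ_2 = 0.
Forward elimination and back-substitution give σ_0 = 0, σ_1 = 15/8, σ_2 = 0.
On [2, 4], p(x) = 0 + 7/4·(x - 2) + 15/16·(x - 2)² - 5/32·(x - 2)³.
With (x - 2) = 1/2: p(5/2) = 279/256.

1.0898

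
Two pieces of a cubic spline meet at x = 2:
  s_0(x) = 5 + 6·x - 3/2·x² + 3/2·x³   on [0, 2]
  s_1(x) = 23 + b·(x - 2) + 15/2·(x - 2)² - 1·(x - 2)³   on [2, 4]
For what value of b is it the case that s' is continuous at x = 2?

s_0'(x) = 6 - 3·x + 9/2·x², so s_0'(2) = 18. On the right, s_1'(2) = b, so b = 18.

18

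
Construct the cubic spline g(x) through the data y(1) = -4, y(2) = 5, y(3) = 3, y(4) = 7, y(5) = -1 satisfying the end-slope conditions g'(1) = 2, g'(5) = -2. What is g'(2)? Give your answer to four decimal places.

With m_i denoting the second derivative at x_i, h_i = 1, 1, 1, 1, and Δ_i = (y_(i+1) − y_i)/h_i = 9, -2, 4, -8:
  1·m_0 + 4·m_1 + 1·m_2 = 6(Δ_1 - Δ_0) = -66
  1·m_1 + 4·m_2 + 1·m_3 = 6(Δ_2 - Δ_1) = 36
  1·m_2 + 4·m_3 + 1·m_4 = 6(Δ_3 - Δ_2) = -72
Clamped end conditions give two more equations: 2h_0·m_0 + h_0·m_1 = 6(Δ_0 - g'(1)) = 42 and h_3·m_3 + 2h_3·m_4 = 6(g'(5) - Δ_3) = 36.
Solving the tridiagonal system: m_0 = 1037/28, m_1 = -449/14, m_2 = 101/4, m_3 = -461/14, m_4 = 965/28.
On [2, 3], g'(x) = b_1 + 2c_1·(x - 2) + 3d_1·(x - 2)² with b_1 = Δ_1 - h_1(2m_1 + m_2)/6 = 251/56, c_1 = m_1/2 = -449/28, d_1 = (m_2 - m_1)/(6h_1) = 535/56. So g'(2) = 251/56.

4.4821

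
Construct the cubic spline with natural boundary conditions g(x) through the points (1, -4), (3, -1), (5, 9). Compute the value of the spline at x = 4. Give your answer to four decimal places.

3.3438

Let σ_i = g''(x_i). Step sizes h_i = 2, 2; slopes of the chords Δ_i = (y_(i+1) - y_i)/h_i = 3/2, 5.
  2·σ_0 + 8·σ_1 + 2·σ_2 = 6(Δ_1 - Δ_0) = 21
Natural end conditions: σ_0 = σ_2 = 0.
Forward elimination and back-substitution give σ_0 = 0, σ_1 = 21/8, σ_2 = 0.
On [3, 5], g(x) = -1 + 13/4·(x - 3) + 21/16·(x - 3)² - 7/32·(x - 3)³.
With (x - 3) = 1: g(4) = 107/32.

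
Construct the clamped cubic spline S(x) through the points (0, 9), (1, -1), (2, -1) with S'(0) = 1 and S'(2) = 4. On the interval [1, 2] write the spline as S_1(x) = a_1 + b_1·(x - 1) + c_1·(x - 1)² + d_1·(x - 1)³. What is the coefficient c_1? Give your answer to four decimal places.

13.5000

Let m_i = S''(x_i). Step sizes h_i = 1, 1; slopes of the chords Δ_i = (y_(i+1) - y_i)/h_i = -10, 0.
  1·m_0 + 4·m_1 + 1·m_2 = 6(Δ_1 - Δ_0) = 60
Clamped end conditions give two more equations: 2h_0·m_0 + h_0·m_1 = 6(Δ_0 - S'(0)) = -66 and h_1·m_1 + 2h_1·m_2 = 6(S'(2) - Δ_1) = 24.
Forward elimination and back-substitution give m_0 = -93/2, m_1 = 27, m_2 = -3/2.
On [1, 2], with S_1(x) = a_1 + b_1·(x - 1) + c_1·(x - 1)² + d_1·(x - 1)³: c_1 = m_1/2 = 27/2, d_1 = (m_2 - m_1)/(6h_1) = -19/4, b_1 = Δ_1 - h_1(2m_1 + m_2)/6 = -35/4.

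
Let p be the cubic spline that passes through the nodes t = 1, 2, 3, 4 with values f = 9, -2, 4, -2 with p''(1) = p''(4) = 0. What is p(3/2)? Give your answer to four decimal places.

Write M_i for p''(x_i). With h_i = 1, 1, 1 and divided differences Δ_i = -11, 6, -6, the continuity of p' gives the tridiagonal system
  1·M_0 + 4·M_1 + 1·M_2 = 6(Δ_1 - Δ_0) = 102
  1·M_1 + 4·M_2 + 1·M_3 = 6(Δ_2 - Δ_1) = -72
Natural end conditions: M_0 = M_3 = 0.
Solving the tridiagonal system: M_0 = 0, M_1 = 32, M_2 = -26, M_3 = 0.
On [1, 2], p(t) = 9 - 49/3·(t - 1) + 0·(t - 1)² + 16/3·(t - 1)³.
With (t - 1) = 1/2: p(3/2) = 3/2.

1.5000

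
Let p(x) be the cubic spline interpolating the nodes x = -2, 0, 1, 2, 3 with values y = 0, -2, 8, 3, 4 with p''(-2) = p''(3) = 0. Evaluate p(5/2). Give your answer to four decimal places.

Put M_i = p'' at the i-th knot. Here h = (2, 1, 1, 1) and Δ = (-1, 10, -5, 1), so the interior equations h_(i-1)·M_(i-1) + 2(h_(i-1)+h_i)·M_i + h_i·M_(i+1) = 6(Δ_i − Δ_(i-1)) read
  2·M_0 + 6·M_1 + 1·M_2 = 6(Δ_1 - Δ_0) = 66
  1·M_1 + 4·M_2 + 1·M_3 = 6(Δ_2 - Δ_1) = -90
  1·M_2 + 4·M_3 + 1·M_4 = 6(Δ_3 - Δ_2) = 36
Natural end conditions: M_0 = M_4 = 0.
Hence M_0 = 0, M_1 = 693/43, M_2 = -1320/43, M_3 = 717/43, M_4 = 0.
On [2, 3], p(x) = 3 - 196/43·(x - 2) + 717/86·(x - 2)² - 239/86·(x - 2)³.
With (x - 2) = 1/2: p(5/2) = 1691/688.

2.4578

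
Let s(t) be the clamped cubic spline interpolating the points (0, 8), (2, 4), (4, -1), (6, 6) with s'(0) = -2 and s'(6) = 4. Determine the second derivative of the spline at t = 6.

-2

With M_i denoting the second derivative at x_i, h_i = 2, 2, 2, and Δ_i = (y_(i+1) − y_i)/h_i = -2, -5/2, 7/2:
  2·M_0 + 8·M_1 + 2·M_2 = 6(Δ_1 - Δ_0) = -3
  2·M_1 + 8·M_2 + 2·M_3 = 6(Δ_2 - Δ_1) = 36
Clamped end conditions give two more equations: 2h_0·M_0 + h_0·M_1 = 6(Δ_0 - s'(0)) = 0 and h_2·M_2 + 2h_2·M_3 = 6(s'(6) - Δ_2) = 3.
Hence M_0 = 1, M_1 = -2, M_2 = 11/2, M_3 = -2.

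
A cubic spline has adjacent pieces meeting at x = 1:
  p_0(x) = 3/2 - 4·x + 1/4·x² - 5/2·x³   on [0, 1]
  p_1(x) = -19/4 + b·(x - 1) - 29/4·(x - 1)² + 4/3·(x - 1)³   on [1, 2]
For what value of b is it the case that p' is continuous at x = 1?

-11

p_0'(x) = -4 + 1/2·x - 15/2·x², so p_0'(1) = -11. On the right, p_1'(1) = b, so b = -11.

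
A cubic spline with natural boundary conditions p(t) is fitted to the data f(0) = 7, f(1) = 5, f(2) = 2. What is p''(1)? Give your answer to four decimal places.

-1.5000

Write m_i for p''(x_i). With h_i = 1, 1 and divided differences Δ_i = -2, -3, the continuity of p' gives the tridiagonal system
  1·m_0 + 4·m_1 + 1·m_2 = 6(Δ_1 - Δ_0) = -6
Natural end conditions: m_0 = m_2 = 0.
Forward elimination and back-substitution give m_0 = 0, m_1 = -3/2, m_2 = 0.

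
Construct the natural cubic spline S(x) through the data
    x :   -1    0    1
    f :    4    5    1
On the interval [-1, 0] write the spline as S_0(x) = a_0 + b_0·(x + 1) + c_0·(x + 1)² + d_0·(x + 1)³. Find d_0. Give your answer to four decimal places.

With M_i denoting the second derivative at x_i, h_i = 1, 1, and Δ_i = (y_(i+1) − y_i)/h_i = 1, -4:
  1·M_0 + 4·M_1 + 1·M_2 = 6(Δ_1 - Δ_0) = -30
Natural end conditions: M_0 = M_2 = 0.
Solving: M_0 = 0, M_1 = -15/2, M_2 = 0.
On [-1, 0], with S_0(x) = a_0 + b_0·(x + 1) + c_0·(x + 1)² + d_0·(x + 1)³: c_0 = M_0/2 = 0, d_0 = (M_1 - M_0)/(6h_0) = -5/4, b_0 = Δ_0 - h_0(2M_0 + M_1)/6 = 9/4.

-1.2500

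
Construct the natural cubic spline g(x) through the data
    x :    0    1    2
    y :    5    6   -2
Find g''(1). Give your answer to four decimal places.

With σ_i denoting the second derivative at x_i, h_i = 1, 1, and Δ_i = (y_(i+1) − y_i)/h_i = 1, -8:
  1·σ_0 + 4·σ_1 + 1·σ_2 = 6(Δ_1 - Δ_0) = -54
Natural end conditions: σ_0 = σ_2 = 0.
Hence σ_0 = 0, σ_1 = -27/2, σ_2 = 0.

-13.5000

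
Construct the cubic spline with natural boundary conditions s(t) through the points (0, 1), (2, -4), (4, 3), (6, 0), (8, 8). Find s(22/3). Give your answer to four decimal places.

4.1852

Write M_i for s''(x_i). With h_i = 2, 2, 2, 2 and divided differences Δ_i = -5/2, 7/2, -3/2, 4, the continuity of s' gives the tridiagonal system
  2·M_0 + 8·M_1 + 2·M_2 = 6(Δ_1 - Δ_0) = 36
  2·M_1 + 8·M_2 + 2·M_3 = 6(Δ_2 - Δ_1) = -30
  2·M_2 + 8·M_3 + 2·M_4 = 6(Δ_3 - Δ_2) = 33
Natural end conditions: M_0 = M_4 = 0.
Hence M_0 = 0, M_1 = 99/16, M_2 = -27/4, M_3 = 93/16, M_4 = 0.
On [6, 8], s(t) = 0 + 1/8·(t - 6) + 93/32·(t - 6)² - 31/64·(t - 6)³.
With (t - 6) = 4/3: s(22/3) = 113/27.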